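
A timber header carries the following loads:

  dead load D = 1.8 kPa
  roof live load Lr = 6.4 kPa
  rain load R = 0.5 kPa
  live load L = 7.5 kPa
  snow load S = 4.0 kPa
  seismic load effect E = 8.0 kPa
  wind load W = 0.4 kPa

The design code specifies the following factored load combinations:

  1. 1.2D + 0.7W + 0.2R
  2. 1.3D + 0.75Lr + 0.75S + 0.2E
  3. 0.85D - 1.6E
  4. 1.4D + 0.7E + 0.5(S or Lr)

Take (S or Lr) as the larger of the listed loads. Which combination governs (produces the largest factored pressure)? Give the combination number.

(S or Lr) → Lr = 6.4 kPa.
1. 1.2(1.8) + 0.7(0.4) + 0.2(0.5) = 2.5
2. 1.3(1.8) + 0.75(6.4) + 0.75(4.0) + 0.2(8.0) = 2.3 + 4.8 + 3.0 + 1.6 = 11.7
3. 0.85(1.8) - 1.6(8.0) = 1.5 - 12.8 = -11.3
4. 1.4(1.8) + 0.7(8.0) + 0.5(6.4) = 2.5 + 5.6 + 3.2 = 11.3
The largest value is 11.7 kPa from combination 2.

Combination 2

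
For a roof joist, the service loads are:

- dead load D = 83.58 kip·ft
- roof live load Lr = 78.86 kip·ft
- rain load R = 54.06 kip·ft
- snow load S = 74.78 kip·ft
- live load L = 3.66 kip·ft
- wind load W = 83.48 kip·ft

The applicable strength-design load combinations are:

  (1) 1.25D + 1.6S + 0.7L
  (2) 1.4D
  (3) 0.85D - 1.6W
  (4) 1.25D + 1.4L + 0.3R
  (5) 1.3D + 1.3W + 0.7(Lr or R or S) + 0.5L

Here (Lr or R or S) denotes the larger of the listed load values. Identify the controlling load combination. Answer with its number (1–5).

Combination 5

(Lr or R or S) → Lr = 78.86 kip·ft.
(1) 1.25(83.58) + 1.6(74.78) + 0.7(3.66) = 226.69
(2) 1.4(83.58) = 117.01
(3) 0.85(83.58) - 1.6(83.48) = -62.53
(4) 1.25(83.58) + 1.4(3.66) + 0.3(54.06) = 125.82
(5) 1.3(83.58) + 1.3(83.48) + 0.7(78.86) + 0.5(3.66) = 274.21
The largest value is 274.21 kip·ft from combination 5.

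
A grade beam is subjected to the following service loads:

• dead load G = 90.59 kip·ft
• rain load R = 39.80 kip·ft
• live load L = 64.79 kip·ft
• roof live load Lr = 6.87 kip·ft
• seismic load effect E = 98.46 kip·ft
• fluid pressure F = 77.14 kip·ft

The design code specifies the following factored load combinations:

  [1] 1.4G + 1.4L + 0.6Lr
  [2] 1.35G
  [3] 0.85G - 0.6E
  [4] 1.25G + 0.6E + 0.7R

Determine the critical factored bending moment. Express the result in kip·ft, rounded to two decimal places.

[1] 1.4(90.59) + 1.4(64.79) + 0.6(6.87) = 221.65
[2] 1.35(90.59) = 122.30
[3] 0.85(90.59) - 0.6(98.46) = 17.93
[4] 1.25(90.59) + 0.6(98.46) + 0.7(39.80) = 200.17
The controlling combination is 1, giving 221.65 kip·ft.

221.65 kip·ft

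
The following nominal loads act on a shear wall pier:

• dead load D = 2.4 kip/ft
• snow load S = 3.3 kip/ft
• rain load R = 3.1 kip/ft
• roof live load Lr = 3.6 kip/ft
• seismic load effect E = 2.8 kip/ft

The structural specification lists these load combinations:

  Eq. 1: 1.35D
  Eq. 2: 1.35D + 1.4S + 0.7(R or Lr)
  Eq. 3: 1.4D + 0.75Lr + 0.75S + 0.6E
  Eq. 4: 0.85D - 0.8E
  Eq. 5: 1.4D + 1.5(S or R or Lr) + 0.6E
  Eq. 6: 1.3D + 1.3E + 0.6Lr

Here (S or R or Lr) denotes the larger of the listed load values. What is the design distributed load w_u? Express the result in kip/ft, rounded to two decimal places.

(R or Lr) → Lr = 3.6 kip/ft; (S or R or Lr) → Lr = 3.6 kip/ft.
Eq. 1: 1.35(2.4) = 3.24
Eq. 2: 1.35(2.4) + 1.4(3.3) + 0.7(3.6) = 3.24 + 4.62 + 2.52 = 10.38
Eq. 3: 1.4(2.4) + 0.75(3.6) + 0.75(3.3) + 0.6(2.8) = 3.36 + 2.70 + 2.48 + 1.68 = 10.22
Eq. 4: 0.85(2.4) - 0.8(2.8) = 2.04 - 2.24 = -0.20
Eq. 5: 1.4(2.4) + 1.5(3.6) + 0.6(2.8) = 3.36 + 5.40 + 1.68 = 10.44
Eq. 6: 1.3(2.4) + 1.3(2.8) + 0.6(3.6) = 3.12 + 3.64 + 2.16 = 8.92
Maximum is from combination 5.

10.44 kip/ft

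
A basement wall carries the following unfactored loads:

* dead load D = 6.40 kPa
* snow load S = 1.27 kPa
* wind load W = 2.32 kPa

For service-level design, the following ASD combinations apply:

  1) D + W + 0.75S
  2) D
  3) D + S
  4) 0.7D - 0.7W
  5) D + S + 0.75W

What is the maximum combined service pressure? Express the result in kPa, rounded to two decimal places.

1) 1.0(6.40) + 1.0(2.32) + 0.75(1.27) = 6.40 + 2.32 + 0.95 = 9.67
2) 1.0(6.40) = 6.40
3) 1.0(6.40) + 1.0(1.27) = 6.40 + 1.27 = 7.67
4) 0.7(6.40) - 0.7(2.32) = 4.48 - 1.62 = 2.86
5) 1.0(6.40) + 1.0(1.27) + 0.75(2.32) = 6.40 + 1.27 + 1.74 = 9.41
The controlling combination is 1, giving 9.67 kPa.

9.67 kPa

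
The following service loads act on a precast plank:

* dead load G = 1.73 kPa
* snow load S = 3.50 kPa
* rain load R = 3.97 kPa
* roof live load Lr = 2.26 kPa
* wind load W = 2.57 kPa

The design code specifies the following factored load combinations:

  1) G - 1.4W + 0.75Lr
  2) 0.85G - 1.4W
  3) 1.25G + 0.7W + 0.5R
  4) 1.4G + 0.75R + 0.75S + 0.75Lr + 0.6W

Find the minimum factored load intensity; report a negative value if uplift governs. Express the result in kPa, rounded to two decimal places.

1) 1.0(1.73) - 1.4(2.57) + 0.75(2.26) = 1.73 - 3.60 + 1.70 = -0.17
2) 0.85(1.73) - 1.4(2.57) = 1.47 - 3.60 = -2.13
3) 1.25(1.73) + 0.7(2.57) + 0.5(3.97) = 2.16 + 1.80 + 1.99 = 5.95
4) 1.4(1.73) + 0.75(3.97) + 0.75(3.50) + 0.75(2.26) + 0.6(2.57) = 11.26
Combination 2 gives the minimum: -2.13 kPa.

-2.13 kPa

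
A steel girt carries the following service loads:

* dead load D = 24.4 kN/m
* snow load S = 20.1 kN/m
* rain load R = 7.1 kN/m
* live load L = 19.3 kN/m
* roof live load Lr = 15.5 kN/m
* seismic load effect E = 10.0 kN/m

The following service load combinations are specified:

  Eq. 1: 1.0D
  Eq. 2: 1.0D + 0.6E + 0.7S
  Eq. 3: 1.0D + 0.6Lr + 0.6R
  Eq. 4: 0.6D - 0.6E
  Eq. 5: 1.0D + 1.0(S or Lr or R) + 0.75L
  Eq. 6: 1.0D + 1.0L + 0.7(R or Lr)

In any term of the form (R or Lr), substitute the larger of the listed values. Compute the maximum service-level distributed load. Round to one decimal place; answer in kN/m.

59.0 kN/m

(S or Lr or R) → S = 20.1 kN/m; (R or Lr) → Lr = 15.5 kN/m.
Eq. 1: 1.0(24.4) = 24.4
Eq. 2: 1.0(24.4) + 0.6(10.0) + 0.7(20.1) = 24.4 + 6.0 + 14.1 = 44.5
Eq. 3: 1.0(24.4) + 0.6(15.5) + 0.6(7.1) = 24.4 + 9.3 + 4.3 = 38.0
Eq. 4: 0.6(24.4) - 0.6(10.0) = 14.6 - 6.0 = 8.6
Eq. 5: 1.0(24.4) + 1.0(20.1) + 0.75(19.3) = 24.4 + 20.1 + 14.5 = 59.0
Eq. 6: 1.0(24.4) + 1.0(19.3) + 0.7(15.5) = 24.4 + 19.3 + 10.9 = 54.6
Combination 5 governs: w = 59.0 kN/m.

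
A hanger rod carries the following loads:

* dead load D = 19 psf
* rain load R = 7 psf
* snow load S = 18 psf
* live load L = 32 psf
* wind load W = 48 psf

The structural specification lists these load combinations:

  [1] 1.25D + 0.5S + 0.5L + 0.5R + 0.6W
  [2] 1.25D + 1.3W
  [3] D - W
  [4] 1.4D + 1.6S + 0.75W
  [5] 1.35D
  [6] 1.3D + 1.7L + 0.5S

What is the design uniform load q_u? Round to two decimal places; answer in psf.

[1] 1.25(19) + 0.5(18) + 0.5(32) + 0.5(7) + 0.6(48) = 23.75 + 9.00 + 16.00 + 3.50 + 28.80 = 81.05
[2] 1.25(19) + 1.3(48) = 23.75 + 62.40 = 86.15
[3] 1.0(19) - 1.0(48) = 19.00 - 48.00 = -29.00
[4] 1.4(19) + 1.6(18) + 0.75(48) = 26.60 + 28.80 + 36.00 = 91.40
[5] 1.35(19) = 25.65
[6] 1.3(19) + 1.7(32) + 0.5(18) = 24.70 + 54.40 + 9.00 = 88.10
Maximum is from combination 4.

91.40 psf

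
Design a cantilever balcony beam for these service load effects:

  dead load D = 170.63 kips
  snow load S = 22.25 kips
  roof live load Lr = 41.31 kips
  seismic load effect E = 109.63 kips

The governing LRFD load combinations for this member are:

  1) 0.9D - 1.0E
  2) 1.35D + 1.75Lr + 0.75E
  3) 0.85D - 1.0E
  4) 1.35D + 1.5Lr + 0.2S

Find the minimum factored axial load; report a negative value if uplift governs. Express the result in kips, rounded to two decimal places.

1) 0.9(170.63) - 1.0(109.63) = 153.57 - 109.63 = 43.94
2) 1.35(170.63) + 1.75(41.31) + 0.75(109.63) = 384.87
3) 0.85(170.63) - 1.0(109.63) = 145.04 - 109.63 = 35.41
4) 1.35(170.63) + 1.5(41.31) + 0.2(22.25) = 230.35 + 61.97 + 4.45 = 296.77
Combination 3 gives the minimum: 35.41 kips.

35.41 kips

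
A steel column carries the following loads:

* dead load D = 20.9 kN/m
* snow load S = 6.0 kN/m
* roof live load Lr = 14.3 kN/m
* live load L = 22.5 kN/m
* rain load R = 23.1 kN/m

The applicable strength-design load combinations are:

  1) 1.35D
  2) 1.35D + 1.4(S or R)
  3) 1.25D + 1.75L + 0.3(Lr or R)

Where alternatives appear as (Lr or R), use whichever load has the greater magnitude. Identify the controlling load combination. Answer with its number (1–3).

Combination 3

(S or R) → R = 23.1 kN/m; (Lr or R) → R = 23.1 kN/m.
1) 1.35(20.9) = 28.2
2) 1.35(20.9) + 1.4(23.1) = 60.6
3) 1.25(20.9) + 1.75(22.5) + 0.3(23.1) = 26.1 + 39.4 + 6.9 = 72.4
The largest value is 72.4 kN/m from combination 3.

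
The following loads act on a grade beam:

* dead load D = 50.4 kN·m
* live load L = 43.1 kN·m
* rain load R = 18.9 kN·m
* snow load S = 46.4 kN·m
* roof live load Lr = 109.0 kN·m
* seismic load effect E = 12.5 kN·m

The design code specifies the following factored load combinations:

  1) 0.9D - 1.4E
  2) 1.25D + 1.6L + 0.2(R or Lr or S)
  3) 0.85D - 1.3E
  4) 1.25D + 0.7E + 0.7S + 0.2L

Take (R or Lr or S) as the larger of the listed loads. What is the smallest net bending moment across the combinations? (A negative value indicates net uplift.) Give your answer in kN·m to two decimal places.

(R or Lr or S) → Lr = 109.0 kN·m.
1) 0.9(50.4) - 1.4(12.5) = 27.86
2) 1.25(50.4) + 1.6(43.1) + 0.2(109.0) = 153.76
3) 0.85(50.4) - 1.3(12.5) = 26.59
4) 1.25(50.4) + 0.7(12.5) + 0.7(46.4) + 0.2(43.1) = 112.85
Combination 3 gives the minimum: 26.59 kN·m.

26.59 kN·m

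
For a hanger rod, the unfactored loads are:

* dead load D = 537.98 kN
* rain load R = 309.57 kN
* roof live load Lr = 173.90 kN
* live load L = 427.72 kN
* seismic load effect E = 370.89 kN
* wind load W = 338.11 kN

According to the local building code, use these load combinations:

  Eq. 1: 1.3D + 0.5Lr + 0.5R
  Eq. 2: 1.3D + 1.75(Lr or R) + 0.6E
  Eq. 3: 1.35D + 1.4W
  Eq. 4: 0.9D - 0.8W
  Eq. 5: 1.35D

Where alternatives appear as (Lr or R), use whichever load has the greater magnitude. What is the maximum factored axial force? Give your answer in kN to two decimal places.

1463.66 kN

(Lr or R) → R = 309.57 kN.
Eq. 1: 1.3(537.98) + 0.5(173.90) + 0.5(309.57) = 699.37 + 86.95 + 154.79 = 941.11
Eq. 2: 1.3(537.98) + 1.75(309.57) + 0.6(370.89) = 1463.66
Eq. 3: 1.35(537.98) + 1.4(338.11) = 1199.63
Eq. 4: 0.9(537.98) - 0.8(338.11) = 484.18 - 270.49 = 213.69
Eq. 5: 1.35(537.98) = 726.27
The controlling combination is 2, giving 1463.66 kN.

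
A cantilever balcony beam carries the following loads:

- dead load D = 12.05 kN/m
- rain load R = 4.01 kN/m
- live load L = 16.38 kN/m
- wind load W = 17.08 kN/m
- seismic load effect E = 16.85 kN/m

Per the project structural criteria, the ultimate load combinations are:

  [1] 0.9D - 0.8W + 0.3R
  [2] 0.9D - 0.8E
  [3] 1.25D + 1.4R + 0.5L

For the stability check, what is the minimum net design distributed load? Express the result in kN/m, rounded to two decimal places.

-2.64 kN/m

[1] 0.9(12.05) - 0.8(17.08) + 0.3(4.01) = -1.62
[2] 0.9(12.05) - 0.8(16.85) = -2.64
[3] 1.25(12.05) + 1.4(4.01) + 0.5(16.38) = 28.87
Combination 2 gives the minimum: -2.64 kN/m.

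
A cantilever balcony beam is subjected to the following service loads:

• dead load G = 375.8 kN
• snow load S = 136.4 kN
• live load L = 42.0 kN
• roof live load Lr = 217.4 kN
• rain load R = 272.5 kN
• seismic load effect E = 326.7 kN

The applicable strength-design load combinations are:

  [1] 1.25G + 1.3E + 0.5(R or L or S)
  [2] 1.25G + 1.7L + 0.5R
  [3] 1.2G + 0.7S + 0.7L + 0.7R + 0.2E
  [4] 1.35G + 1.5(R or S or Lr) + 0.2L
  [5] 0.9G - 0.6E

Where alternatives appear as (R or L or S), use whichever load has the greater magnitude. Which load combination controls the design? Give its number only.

(R or L or S) → R = 272.5 kN; (R or S or Lr) → R = 272.5 kN.
[1] 1.25(375.8) + 1.3(326.7) + 0.5(272.5) = 469.75 + 424.71 + 136.25 = 1030.71
[2] 1.25(375.8) + 1.7(42.0) + 0.5(272.5) = 469.75 + 71.40 + 136.25 = 677.40
[3] 1.2(375.8) + 0.7(136.4) + 0.7(42.0) + 0.7(272.5) + 0.2(326.7) = 450.96 + 95.48 + 29.40 + 190.75 + 65.34 = 831.93
[4] 1.35(375.8) + 1.5(272.5) + 0.2(42.0) = 507.33 + 408.75 + 8.40 = 924.48
[5] 0.9(375.8) - 0.6(326.7) = 338.22 - 196.02 = 142.20
The largest value is 1030.71 kN from combination 1.

Combination 1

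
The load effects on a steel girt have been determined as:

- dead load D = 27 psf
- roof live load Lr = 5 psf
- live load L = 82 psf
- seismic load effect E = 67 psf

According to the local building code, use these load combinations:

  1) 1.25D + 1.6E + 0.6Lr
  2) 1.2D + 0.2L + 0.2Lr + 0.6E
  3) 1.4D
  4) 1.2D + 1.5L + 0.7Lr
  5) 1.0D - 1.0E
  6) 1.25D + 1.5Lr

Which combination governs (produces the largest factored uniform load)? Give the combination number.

1) 1.25(27) + 1.6(67) + 0.6(5) = 33.75 + 107.20 + 3.00 = 143.95
2) 1.2(27) + 0.2(82) + 0.2(5) + 0.6(67) = 32.40 + 16.40 + 1.00 + 40.20 = 90.00
3) 1.4(27) = 37.80
4) 1.2(27) + 1.5(82) + 0.7(5) = 32.40 + 123.00 + 3.50 = 158.90
5) 1.0(27) - 1.0(67) = 27.00 - 67.00 = -40.00
6) 1.25(27) + 1.5(5) = 33.75 + 7.50 = 41.25
The largest value is 158.90 psf from combination 4.

Combination 4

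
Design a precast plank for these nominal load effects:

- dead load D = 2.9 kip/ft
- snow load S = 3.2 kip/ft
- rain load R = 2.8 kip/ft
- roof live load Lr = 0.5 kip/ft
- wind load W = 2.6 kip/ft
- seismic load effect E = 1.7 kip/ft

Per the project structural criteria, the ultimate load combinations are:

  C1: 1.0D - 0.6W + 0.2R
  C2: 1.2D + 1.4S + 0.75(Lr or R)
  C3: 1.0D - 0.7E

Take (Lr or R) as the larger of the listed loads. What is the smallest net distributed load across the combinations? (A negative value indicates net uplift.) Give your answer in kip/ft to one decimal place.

(Lr or R) → R = 2.8 kip/ft.
C1: 1.0(2.9) - 0.6(2.6) + 0.2(2.8) = 2.9 - 1.6 + 0.6 = 1.9
C2: 1.2(2.9) + 1.4(3.2) + 0.75(2.8) = 3.5 + 4.5 + 2.1 = 10.1
C3: 1.0(2.9) - 0.7(1.7) = 2.9 - 1.2 = 1.7
Combination 3 gives the minimum: 1.7 kip/ft.

1.7 kip/ft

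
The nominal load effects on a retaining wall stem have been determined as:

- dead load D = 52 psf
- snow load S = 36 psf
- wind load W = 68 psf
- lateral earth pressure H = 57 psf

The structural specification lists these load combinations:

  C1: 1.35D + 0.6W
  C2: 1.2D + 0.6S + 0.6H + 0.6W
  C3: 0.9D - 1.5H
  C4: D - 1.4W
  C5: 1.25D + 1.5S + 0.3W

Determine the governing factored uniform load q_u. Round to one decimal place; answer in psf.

C1: 1.35(52) + 0.6(68) = 70.2 + 40.8 = 111.0
C2: 1.2(52) + 0.6(36) + 0.6(57) + 0.6(68) = 62.4 + 21.6 + 34.2 + 40.8 = 159.0
C3: 0.9(52) - 1.5(57) = 46.8 - 85.5 = -38.7
C4: 1.0(52) - 1.4(68) = 52.0 - 95.2 = -43.2
C5: 1.25(52) + 1.5(36) + 0.3(68) = 65.0 + 54.0 + 20.4 = 139.4
Maximum is from combination 2.

159.0 psf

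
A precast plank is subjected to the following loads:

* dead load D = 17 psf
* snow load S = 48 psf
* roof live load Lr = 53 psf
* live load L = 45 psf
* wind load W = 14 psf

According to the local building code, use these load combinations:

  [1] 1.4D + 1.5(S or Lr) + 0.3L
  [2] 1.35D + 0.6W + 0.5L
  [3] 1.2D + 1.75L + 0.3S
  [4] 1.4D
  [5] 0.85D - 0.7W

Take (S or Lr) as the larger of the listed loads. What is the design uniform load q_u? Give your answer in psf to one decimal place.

(S or Lr) → Lr = 53 psf.
[1] 1.4(17) + 1.5(53) + 0.3(45) = 116.8
[2] 1.35(17) + 0.6(14) + 0.5(45) = 53.9
[3] 1.2(17) + 1.75(45) + 0.3(48) = 113.6
[4] 1.4(17) = 23.8
[5] 0.85(17) - 0.7(14) = 4.7
Maximum is from combination 1.

116.8 psf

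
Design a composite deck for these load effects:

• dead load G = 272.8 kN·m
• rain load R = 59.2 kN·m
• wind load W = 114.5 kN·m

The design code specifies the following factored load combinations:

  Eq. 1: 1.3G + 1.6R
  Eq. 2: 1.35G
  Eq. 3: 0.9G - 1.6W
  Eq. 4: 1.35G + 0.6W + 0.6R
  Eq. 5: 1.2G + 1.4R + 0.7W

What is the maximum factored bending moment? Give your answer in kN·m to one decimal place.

Eq. 1: 1.3(272.8) + 1.6(59.2) = 449.4
Eq. 2: 1.35(272.8) = 368.3
Eq. 3: 0.9(272.8) - 1.6(114.5) = 245.5 - 183.2 = 62.3
Eq. 4: 1.35(272.8) + 0.6(114.5) + 0.6(59.2) = 368.3 + 68.7 + 35.5 = 472.5
Eq. 5: 1.2(272.8) + 1.4(59.2) + 0.7(114.5) = 490.4
The controlling combination is 5, giving 490.4 kN·m.

490.4 kN·m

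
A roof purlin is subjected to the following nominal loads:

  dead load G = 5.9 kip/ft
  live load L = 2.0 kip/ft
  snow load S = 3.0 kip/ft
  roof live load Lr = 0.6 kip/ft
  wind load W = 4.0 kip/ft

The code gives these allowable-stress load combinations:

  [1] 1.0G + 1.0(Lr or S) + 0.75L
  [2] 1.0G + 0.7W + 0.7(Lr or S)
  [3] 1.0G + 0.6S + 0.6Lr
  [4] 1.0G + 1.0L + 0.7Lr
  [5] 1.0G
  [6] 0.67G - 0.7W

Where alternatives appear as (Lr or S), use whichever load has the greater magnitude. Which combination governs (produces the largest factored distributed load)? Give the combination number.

Combination 2

(Lr or S) → S = 3.0 kip/ft.
[1] 1.0(5.9) + 1.0(3.0) + 0.75(2.0) = 5.90 + 3.00 + 1.50 = 10.40
[2] 1.0(5.9) + 0.7(4.0) + 0.7(3.0) = 5.90 + 2.80 + 2.10 = 10.80
[3] 1.0(5.9) + 0.6(3.0) + 0.6(0.6) = 5.90 + 1.80 + 0.36 = 8.06
[4] 1.0(5.9) + 1.0(2.0) + 0.7(0.6) = 5.90 + 2.00 + 0.42 = 8.32
[5] 1.0(5.9) = 5.90
[6] 0.67(5.9) - 0.7(4.0) = 3.95 - 2.80 = 1.15
The largest value is 10.80 kip/ft from combination 2.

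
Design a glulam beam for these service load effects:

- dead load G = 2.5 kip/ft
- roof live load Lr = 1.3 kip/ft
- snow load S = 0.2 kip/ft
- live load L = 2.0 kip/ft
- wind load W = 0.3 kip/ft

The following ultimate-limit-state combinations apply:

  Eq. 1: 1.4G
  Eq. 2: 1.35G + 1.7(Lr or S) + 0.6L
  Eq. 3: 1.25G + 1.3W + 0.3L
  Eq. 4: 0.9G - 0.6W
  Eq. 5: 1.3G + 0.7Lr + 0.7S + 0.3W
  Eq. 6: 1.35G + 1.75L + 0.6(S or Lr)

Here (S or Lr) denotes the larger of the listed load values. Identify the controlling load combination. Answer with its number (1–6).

Combination 6

(Lr or S) → Lr = 1.3 kip/ft; (S or Lr) → Lr = 1.3 kip/ft.
Eq. 1: 1.4(2.5) = 3.50
Eq. 2: 1.35(2.5) + 1.7(1.3) + 0.6(2.0) = 3.38 + 2.21 + 1.20 = 6.79
Eq. 3: 1.25(2.5) + 1.3(0.3) + 0.3(2.0) = 3.13 + 0.39 + 0.60 = 4.12
Eq. 4: 0.9(2.5) - 0.6(0.3) = 2.25 - 0.18 = 2.07
Eq. 5: 1.3(2.5) + 0.7(1.3) + 0.7(0.2) + 0.3(0.3) = 3.25 + 0.91 + 0.14 + 0.09 = 4.39
Eq. 6: 1.35(2.5) + 1.75(2.0) + 0.6(1.3) = 3.38 + 3.50 + 0.78 = 7.66
The largest value is 7.66 kip/ft from combination 6.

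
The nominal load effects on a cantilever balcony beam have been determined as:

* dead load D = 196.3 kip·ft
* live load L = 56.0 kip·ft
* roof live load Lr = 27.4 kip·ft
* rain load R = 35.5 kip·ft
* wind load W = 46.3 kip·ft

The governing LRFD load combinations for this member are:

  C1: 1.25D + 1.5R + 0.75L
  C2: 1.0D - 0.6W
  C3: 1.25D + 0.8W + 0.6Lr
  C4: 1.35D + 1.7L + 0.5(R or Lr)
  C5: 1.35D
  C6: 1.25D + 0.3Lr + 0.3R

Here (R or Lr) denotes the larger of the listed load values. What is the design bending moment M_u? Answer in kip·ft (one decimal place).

(R or Lr) → R = 35.5 kip·ft.
C1: 1.25(196.3) + 1.5(35.5) + 0.75(56.0) = 340.6
C2: 1.0(196.3) - 0.6(46.3) = 196.3 - 27.8 = 168.5
C3: 1.25(196.3) + 0.8(46.3) + 0.6(27.4) = 298.9
C4: 1.35(196.3) + 1.7(56.0) + 0.5(35.5) = 265.0 + 95.2 + 17.8 = 378.0
C5: 1.35(196.3) = 265.0
C6: 1.25(196.3) + 0.3(27.4) + 0.3(35.5) = 264.2
Maximum is from combination 4.

378.0 kip·ft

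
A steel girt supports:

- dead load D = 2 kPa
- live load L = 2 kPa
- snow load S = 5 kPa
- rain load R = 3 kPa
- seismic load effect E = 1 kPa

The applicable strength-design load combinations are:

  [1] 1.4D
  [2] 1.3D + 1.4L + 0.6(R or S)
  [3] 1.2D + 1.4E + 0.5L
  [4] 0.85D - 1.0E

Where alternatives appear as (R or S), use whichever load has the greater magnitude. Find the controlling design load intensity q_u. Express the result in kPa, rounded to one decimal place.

8.4 kPa

(R or S) → S = 5 kPa.
[1] 1.4(2) = 2.8
[2] 1.3(2) + 1.4(2) + 0.6(5) = 2.6 + 2.8 + 3.0 = 8.4
[3] 1.2(2) + 1.4(1) + 0.5(2) = 2.4 + 1.4 + 1.0 = 4.8
[4] 0.85(2) - 1.0(1) = 1.7 - 1.0 = 0.7
The controlling combination is 2, giving 8.4 kPa.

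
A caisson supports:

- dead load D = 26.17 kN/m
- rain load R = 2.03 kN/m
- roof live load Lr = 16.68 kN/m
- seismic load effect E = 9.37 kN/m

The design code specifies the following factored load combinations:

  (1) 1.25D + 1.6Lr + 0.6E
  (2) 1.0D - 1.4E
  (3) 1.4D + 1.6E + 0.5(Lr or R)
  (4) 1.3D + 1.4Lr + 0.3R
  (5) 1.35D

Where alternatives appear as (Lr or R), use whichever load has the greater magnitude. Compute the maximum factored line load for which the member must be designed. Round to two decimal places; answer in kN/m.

65.02 kN/m

(Lr or R) → Lr = 16.68 kN/m.
(1) 1.25(26.17) + 1.6(16.68) + 0.6(9.37) = 32.71 + 26.69 + 5.62 = 65.02
(2) 1.0(26.17) - 1.4(9.37) = 26.17 - 13.12 = 13.05
(3) 1.4(26.17) + 1.6(9.37) + 0.5(16.68) = 36.64 + 14.99 + 8.34 = 59.97
(4) 1.3(26.17) + 1.4(16.68) + 0.3(2.03) = 34.02 + 23.35 + 0.61 = 57.98
(5) 1.35(26.17) = 35.33
The controlling combination is 1, giving 65.02 kN/m.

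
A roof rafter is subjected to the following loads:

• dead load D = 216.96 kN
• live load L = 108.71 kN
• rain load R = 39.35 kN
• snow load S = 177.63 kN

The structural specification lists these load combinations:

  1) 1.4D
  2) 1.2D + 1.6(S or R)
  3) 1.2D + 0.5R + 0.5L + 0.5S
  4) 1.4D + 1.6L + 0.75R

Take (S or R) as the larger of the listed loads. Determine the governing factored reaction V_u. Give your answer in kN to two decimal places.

544.56 kN

(S or R) → S = 177.63 kN.
1) 1.4(216.96) = 303.74
2) 1.2(216.96) + 1.6(177.63) = 544.56
3) 1.2(216.96) + 0.5(39.35) + 0.5(108.71) + 0.5(177.63) = 423.20
4) 1.4(216.96) + 1.6(108.71) + 0.75(39.35) = 507.19
The controlling combination is 2, giving 544.56 kN.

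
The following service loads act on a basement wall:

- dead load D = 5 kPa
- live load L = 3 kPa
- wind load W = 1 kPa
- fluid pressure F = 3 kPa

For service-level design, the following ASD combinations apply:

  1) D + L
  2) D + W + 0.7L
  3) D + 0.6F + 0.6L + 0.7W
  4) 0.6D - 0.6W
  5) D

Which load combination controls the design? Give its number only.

Combination 3

1) 1.0(5) + 1.0(3) = 8.00
2) 1.0(5) + 1.0(1) + 0.7(3) = 8.10
3) 1.0(5) + 0.6(3) + 0.6(3) + 0.7(1) = 9.30
4) 0.6(5) - 0.6(1) = 2.40
5) 1.0(5) = 5.00
The largest value is 9.30 kPa from combination 3.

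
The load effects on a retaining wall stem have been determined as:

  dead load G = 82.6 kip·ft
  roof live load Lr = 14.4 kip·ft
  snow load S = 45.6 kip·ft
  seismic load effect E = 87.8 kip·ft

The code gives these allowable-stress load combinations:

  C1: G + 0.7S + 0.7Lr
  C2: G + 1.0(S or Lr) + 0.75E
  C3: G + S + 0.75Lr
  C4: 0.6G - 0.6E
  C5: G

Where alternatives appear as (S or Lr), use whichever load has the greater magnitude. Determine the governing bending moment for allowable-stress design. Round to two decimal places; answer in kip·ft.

194.05 kip·ft

(S or Lr) → S = 45.6 kip·ft.
C1: 1.0(82.6) + 0.7(45.6) + 0.7(14.4) = 124.60
C2: 1.0(82.6) + 1.0(45.6) + 0.75(87.8) = 194.05
C3: 1.0(82.6) + 1.0(45.6) + 0.75(14.4) = 139.00
C4: 0.6(82.6) - 0.6(87.8) = -3.12
C5: 1.0(82.6) = 82.60
Combination 2 governs: M = 194.05 kip·ft.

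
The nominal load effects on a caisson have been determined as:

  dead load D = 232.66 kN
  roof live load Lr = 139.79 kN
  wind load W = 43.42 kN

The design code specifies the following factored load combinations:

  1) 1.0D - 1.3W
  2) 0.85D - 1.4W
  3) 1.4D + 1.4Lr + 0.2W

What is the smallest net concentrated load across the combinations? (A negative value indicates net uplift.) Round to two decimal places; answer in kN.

1) 1.0(232.66) - 1.3(43.42) = 232.66 - 56.45 = 176.21
2) 0.85(232.66) - 1.4(43.42) = 197.76 - 60.79 = 136.97
3) 1.4(232.66) + 1.4(139.79) + 0.2(43.42) = 325.72 + 195.71 + 8.68 = 530.11
Combination 2 gives the minimum: 136.97 kN.

136.97 kN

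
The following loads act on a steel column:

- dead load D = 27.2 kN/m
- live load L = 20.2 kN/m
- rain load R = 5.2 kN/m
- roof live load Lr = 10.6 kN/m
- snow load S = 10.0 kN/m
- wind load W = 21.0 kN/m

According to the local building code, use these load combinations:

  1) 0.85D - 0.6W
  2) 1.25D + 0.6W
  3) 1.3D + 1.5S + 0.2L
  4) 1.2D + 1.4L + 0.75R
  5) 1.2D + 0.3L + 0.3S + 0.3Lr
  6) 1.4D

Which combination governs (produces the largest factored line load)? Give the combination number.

Combination 4

1) 0.85(27.2) - 0.6(21.0) = 23.1 - 12.6 = 10.5
2) 1.25(27.2) + 0.6(21.0) = 34.0 + 12.6 = 46.6
3) 1.3(27.2) + 1.5(10.0) + 0.2(20.2) = 35.4 + 15.0 + 4.0 = 54.4
4) 1.2(27.2) + 1.4(20.2) + 0.75(5.2) = 32.6 + 28.3 + 3.9 = 64.8
5) 1.2(27.2) + 0.3(20.2) + 0.3(10.0) + 0.3(10.6) = 32.6 + 6.1 + 3.0 + 3.2 = 44.9
6) 1.4(27.2) = 38.1
The largest value is 64.8 kN/m from combination 4.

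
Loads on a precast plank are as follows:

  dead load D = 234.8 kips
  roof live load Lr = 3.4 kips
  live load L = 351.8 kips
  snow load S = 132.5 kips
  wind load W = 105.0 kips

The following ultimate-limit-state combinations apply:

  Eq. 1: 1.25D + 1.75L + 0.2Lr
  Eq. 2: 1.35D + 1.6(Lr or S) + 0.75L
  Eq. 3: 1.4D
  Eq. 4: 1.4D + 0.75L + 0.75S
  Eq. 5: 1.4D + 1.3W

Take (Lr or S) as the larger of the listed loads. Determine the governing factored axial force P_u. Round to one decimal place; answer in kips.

909.8 kips

(Lr or S) → S = 132.5 kips.
Eq. 1: 1.25(234.8) + 1.75(351.8) + 0.2(3.4) = 909.8
Eq. 2: 1.35(234.8) + 1.6(132.5) + 0.75(351.8) = 792.8
Eq. 3: 1.4(234.8) = 328.7
Eq. 4: 1.4(234.8) + 0.75(351.8) + 0.75(132.5) = 691.9
Eq. 5: 1.4(234.8) + 1.3(105.0) = 465.2
Combination 1 governs: P_u = 909.8 kips.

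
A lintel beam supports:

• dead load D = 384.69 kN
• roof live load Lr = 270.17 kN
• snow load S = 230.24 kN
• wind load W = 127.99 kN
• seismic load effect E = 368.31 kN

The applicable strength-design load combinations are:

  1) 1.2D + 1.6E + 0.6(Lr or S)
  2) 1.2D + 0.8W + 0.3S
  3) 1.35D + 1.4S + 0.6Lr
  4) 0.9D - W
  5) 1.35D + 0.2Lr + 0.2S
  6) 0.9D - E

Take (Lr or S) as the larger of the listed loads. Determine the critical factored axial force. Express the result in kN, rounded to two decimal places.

1213.03 kN

(Lr or S) → Lr = 270.17 kN.
1) 1.2(384.69) + 1.6(368.31) + 0.6(270.17) = 461.63 + 589.30 + 162.10 = 1213.03
2) 1.2(384.69) + 0.8(127.99) + 0.3(230.24) = 461.63 + 102.39 + 69.07 = 633.09
3) 1.35(384.69) + 1.4(230.24) + 0.6(270.17) = 519.33 + 322.34 + 162.10 = 1003.77
4) 0.9(384.69) - 1.0(127.99) = 346.22 - 127.99 = 218.23
5) 1.35(384.69) + 0.2(270.17) + 0.2(230.24) = 519.33 + 54.03 + 46.05 = 619.41
6) 0.9(384.69) - 1.0(368.31) = 346.22 - 368.31 = -22.09
The controlling combination is 1, giving 1213.03 kN.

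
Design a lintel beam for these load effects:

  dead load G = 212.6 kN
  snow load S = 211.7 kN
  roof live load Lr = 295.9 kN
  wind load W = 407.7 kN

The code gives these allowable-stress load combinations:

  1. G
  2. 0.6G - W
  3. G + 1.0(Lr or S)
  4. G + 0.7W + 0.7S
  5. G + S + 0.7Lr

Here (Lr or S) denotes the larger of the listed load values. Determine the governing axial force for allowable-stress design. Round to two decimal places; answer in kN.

646.18 kN

(Lr or S) → Lr = 295.9 kN.
1. 1.0(212.6) = 212.60
2. 0.6(212.6) - 1.0(407.7) = 127.56 - 407.70 = -280.14
3. 1.0(212.6) + 1.0(295.9) = 212.60 + 295.90 = 508.50
4. 1.0(212.6) + 0.7(407.7) + 0.7(211.7) = 212.60 + 285.39 + 148.19 = 646.18
5. 1.0(212.6) + 1.0(211.7) + 0.7(295.9) = 212.60 + 211.70 + 207.13 = 631.43
The controlling combination is 4, giving 646.18 kN.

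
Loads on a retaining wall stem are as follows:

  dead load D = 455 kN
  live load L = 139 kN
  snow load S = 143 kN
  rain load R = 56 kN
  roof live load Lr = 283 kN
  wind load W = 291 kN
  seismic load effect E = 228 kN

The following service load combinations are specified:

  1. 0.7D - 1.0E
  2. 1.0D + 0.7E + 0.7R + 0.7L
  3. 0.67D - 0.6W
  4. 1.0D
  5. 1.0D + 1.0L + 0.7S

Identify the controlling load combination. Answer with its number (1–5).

1. 0.7(455) - 1.0(228) = 318.5 - 228.0 = 90.5
2. 1.0(455) + 0.7(228) + 0.7(56) + 0.7(139) = 455.0 + 159.6 + 39.2 + 97.3 = 751.1
3. 0.67(455) - 0.6(291) = 304.9 - 174.6 = 130.3
4. 1.0(455) = 455.0
5. 1.0(455) + 1.0(139) + 0.7(143) = 455.0 + 139.0 + 100.1 = 694.1
The largest value is 751.1 kN from combination 2.

Combination 2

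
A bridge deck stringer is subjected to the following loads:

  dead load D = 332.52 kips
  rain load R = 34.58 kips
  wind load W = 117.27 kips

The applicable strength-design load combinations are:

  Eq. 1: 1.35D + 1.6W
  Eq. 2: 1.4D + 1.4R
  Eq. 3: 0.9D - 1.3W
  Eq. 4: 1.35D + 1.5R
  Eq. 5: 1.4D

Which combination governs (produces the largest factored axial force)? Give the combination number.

Eq. 1: 1.35(332.52) + 1.6(117.27) = 636.53
Eq. 2: 1.4(332.52) + 1.4(34.58) = 513.94
Eq. 3: 0.9(332.52) - 1.3(117.27) = 146.82
Eq. 4: 1.35(332.52) + 1.5(34.58) = 500.77
Eq. 5: 1.4(332.52) = 465.53
The largest value is 636.53 kips from combination 1.

Combination 1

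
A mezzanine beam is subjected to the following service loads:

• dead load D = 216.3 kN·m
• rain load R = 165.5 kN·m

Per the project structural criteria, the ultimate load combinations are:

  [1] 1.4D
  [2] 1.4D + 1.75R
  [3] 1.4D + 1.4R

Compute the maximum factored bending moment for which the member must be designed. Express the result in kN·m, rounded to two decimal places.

[1] 1.4(216.3) = 302.82
[2] 1.4(216.3) + 1.75(165.5) = 302.82 + 289.63 = 592.45
[3] 1.4(216.3) + 1.4(165.5) = 302.82 + 231.70 = 534.52
Maximum is from combination 2.

592.45 kN·m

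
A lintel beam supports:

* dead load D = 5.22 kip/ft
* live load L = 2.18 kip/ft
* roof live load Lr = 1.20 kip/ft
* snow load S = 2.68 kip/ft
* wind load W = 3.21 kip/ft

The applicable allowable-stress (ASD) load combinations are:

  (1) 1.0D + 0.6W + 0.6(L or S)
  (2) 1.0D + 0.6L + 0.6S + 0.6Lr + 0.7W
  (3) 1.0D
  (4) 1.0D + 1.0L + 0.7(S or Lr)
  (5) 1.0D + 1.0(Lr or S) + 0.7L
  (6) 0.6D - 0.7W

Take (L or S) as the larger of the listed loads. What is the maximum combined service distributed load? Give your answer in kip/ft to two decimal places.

11.10 kip/ft

(L or S) → S = 2.68 kip/ft; (S or Lr) → S = 2.68 kip/ft; (Lr or S) → S = 2.68 kip/ft.
(1) 1.0(5.22) + 0.6(3.21) + 0.6(2.68) = 8.75
(2) 1.0(5.22) + 0.6(2.18) + 0.6(2.68) + 0.6(1.20) + 0.7(3.21) = 11.10
(3) 1.0(5.22) = 5.22
(4) 1.0(5.22) + 1.0(2.18) + 0.7(2.68) = 5.22 + 2.18 + 1.88 = 9.28
(5) 1.0(5.22) + 1.0(2.68) + 0.7(2.18) = 5.22 + 2.68 + 1.53 = 9.43
(6) 0.6(5.22) - 0.7(3.21) = 0.89
The controlling combination is 2, giving 11.10 kip/ft.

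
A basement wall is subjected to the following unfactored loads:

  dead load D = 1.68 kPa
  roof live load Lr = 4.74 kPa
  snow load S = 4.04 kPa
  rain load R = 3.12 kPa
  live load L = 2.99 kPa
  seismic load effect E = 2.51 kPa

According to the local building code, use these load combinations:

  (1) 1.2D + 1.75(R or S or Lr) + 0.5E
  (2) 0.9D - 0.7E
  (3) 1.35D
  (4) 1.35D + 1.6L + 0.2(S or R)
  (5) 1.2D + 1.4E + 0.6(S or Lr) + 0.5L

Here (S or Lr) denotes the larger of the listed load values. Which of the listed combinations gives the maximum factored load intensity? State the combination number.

Combination 1

(R or S or Lr) → Lr = 4.74 kPa; (S or R) → S = 4.04 kPa; (S or Lr) → Lr = 4.74 kPa.
(1) 1.2(1.68) + 1.75(4.74) + 0.5(2.51) = 11.57
(2) 0.9(1.68) - 0.7(2.51) = 1.51 - 1.76 = -0.25
(3) 1.35(1.68) = 2.27
(4) 1.35(1.68) + 1.6(2.99) + 0.2(4.04) = 2.27 + 4.78 + 0.81 = 7.86
(5) 1.2(1.68) + 1.4(2.51) + 0.6(4.74) + 0.5(2.99) = 2.02 + 3.51 + 2.84 + 1.50 = 9.87
The largest value is 11.57 kPa from combination 1.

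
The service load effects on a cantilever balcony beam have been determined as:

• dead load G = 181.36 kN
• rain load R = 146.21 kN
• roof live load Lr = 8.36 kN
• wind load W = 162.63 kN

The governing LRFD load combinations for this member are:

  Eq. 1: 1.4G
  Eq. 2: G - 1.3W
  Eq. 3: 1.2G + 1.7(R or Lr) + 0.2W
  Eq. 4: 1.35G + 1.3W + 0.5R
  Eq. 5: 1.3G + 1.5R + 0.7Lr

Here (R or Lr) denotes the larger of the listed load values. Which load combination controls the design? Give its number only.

(R or Lr) → R = 146.21 kN.
Eq. 1: 1.4(181.36) = 253.90
Eq. 2: 1.0(181.36) - 1.3(162.63) = 181.36 - 211.42 = -30.06
Eq. 3: 1.2(181.36) + 1.7(146.21) + 0.2(162.63) = 217.63 + 248.56 + 32.53 = 498.72
Eq. 4: 1.35(181.36) + 1.3(162.63) + 0.5(146.21) = 529.36
Eq. 5: 1.3(181.36) + 1.5(146.21) + 0.7(8.36) = 235.77 + 219.32 + 5.85 = 460.94
The largest value is 529.36 kN from combination 4.

Combination 4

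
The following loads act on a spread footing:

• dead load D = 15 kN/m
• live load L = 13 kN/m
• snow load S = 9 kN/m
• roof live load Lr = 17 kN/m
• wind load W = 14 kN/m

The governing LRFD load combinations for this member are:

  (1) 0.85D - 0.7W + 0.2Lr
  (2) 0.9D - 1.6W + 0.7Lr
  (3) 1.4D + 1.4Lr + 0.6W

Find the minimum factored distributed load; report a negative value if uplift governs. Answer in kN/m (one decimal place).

(1) 0.85(15) - 0.7(14) + 0.2(17) = 6.4
(2) 0.9(15) - 1.6(14) + 0.7(17) = 3.0
(3) 1.4(15) + 1.4(17) + 0.6(14) = 53.2
Combination 2 gives the minimum: 3.0 kN/m.

3.0 kN/m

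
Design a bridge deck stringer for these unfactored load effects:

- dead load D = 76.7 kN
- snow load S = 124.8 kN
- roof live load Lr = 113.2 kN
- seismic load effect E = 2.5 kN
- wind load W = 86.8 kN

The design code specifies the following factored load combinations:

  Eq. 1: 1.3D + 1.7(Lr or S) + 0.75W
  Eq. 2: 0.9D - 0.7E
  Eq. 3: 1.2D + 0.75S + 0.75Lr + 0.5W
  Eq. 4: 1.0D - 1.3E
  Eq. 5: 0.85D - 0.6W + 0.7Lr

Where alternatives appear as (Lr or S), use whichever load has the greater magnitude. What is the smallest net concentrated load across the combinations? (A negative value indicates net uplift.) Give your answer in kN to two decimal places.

(Lr or S) → S = 124.8 kN.
Eq. 1: 1.3(76.7) + 1.7(124.8) + 0.75(86.8) = 376.97
Eq. 2: 0.9(76.7) - 0.7(2.5) = 67.28
Eq. 3: 1.2(76.7) + 0.75(124.8) + 0.75(113.2) + 0.5(86.8) = 313.94
Eq. 4: 1.0(76.7) - 1.3(2.5) = 73.45
Eq. 5: 0.85(76.7) - 0.6(86.8) + 0.7(113.2) = 92.36
Combination 2 gives the minimum: 67.28 kN.

67.28 kN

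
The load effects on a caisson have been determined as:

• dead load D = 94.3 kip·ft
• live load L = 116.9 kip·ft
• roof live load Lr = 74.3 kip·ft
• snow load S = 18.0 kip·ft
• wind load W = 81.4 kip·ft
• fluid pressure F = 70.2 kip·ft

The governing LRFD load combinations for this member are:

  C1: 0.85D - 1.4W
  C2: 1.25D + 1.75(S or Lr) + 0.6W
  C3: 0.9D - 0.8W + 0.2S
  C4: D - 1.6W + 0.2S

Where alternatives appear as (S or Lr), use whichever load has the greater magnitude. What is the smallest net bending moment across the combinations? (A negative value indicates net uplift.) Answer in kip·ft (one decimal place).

-33.8 kip·ft

(S or Lr) → Lr = 74.3 kip·ft.
C1: 0.85(94.3) - 1.4(81.4) = 80.2 - 114.0 = -33.8
C2: 1.25(94.3) + 1.75(74.3) + 0.6(81.4) = 117.9 + 130.0 + 48.8 = 296.7
C3: 0.9(94.3) - 0.8(81.4) + 0.2(18.0) = 84.9 - 65.1 + 3.6 = 23.4
C4: 1.0(94.3) - 1.6(81.4) + 0.2(18.0) = 94.3 - 130.2 + 3.6 = -32.3
Combination 1 gives the minimum: -33.8 kip·ft.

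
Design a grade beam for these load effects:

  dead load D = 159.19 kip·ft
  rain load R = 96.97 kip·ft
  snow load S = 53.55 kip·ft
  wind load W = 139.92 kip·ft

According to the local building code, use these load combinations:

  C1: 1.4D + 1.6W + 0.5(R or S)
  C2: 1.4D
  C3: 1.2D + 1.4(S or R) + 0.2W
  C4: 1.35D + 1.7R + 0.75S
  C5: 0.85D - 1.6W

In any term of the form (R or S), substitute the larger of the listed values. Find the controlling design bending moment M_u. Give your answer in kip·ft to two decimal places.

(R or S) → R = 96.97 kip·ft; (S or R) → R = 96.97 kip·ft.
C1: 1.4(159.19) + 1.6(139.92) + 0.5(96.97) = 495.22
C2: 1.4(159.19) = 222.87
C3: 1.2(159.19) + 1.4(96.97) + 0.2(139.92) = 191.03 + 135.76 + 27.98 = 354.77
C4: 1.35(159.19) + 1.7(96.97) + 0.75(53.55) = 214.91 + 164.85 + 40.16 = 419.92
C5: 0.85(159.19) - 1.6(139.92) = 135.31 - 223.87 = -88.56
Combination 1 governs: M_u = 495.22 kip·ft.

495.22 kip·ft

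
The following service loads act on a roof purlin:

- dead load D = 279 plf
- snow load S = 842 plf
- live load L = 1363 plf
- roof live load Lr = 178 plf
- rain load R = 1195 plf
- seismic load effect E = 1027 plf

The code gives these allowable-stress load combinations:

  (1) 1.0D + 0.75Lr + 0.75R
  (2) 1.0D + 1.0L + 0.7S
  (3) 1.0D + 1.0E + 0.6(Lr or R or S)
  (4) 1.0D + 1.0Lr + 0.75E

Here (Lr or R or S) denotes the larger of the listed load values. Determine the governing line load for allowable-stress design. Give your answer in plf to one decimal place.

2231.4 plf

(Lr or R or S) → R = 1195 plf.
(1) 1.0(279) + 0.75(178) + 0.75(1195) = 1308.8
(2) 1.0(279) + 1.0(1363) + 0.7(842) = 2231.4
(3) 1.0(279) + 1.0(1027) + 0.6(1195) = 2023.0
(4) 1.0(279) + 1.0(178) + 0.75(1027) = 1227.3
The controlling combination is 2, giving 2231.4 plf.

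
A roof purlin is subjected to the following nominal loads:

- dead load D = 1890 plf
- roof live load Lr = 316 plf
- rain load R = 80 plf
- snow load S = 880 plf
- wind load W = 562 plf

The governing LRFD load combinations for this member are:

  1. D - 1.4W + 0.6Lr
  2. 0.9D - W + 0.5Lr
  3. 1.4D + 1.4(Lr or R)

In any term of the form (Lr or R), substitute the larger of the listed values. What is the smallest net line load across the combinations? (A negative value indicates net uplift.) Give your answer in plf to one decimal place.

1292.8 plf

(Lr or R) → Lr = 316 plf.
1. 1.0(1890) - 1.4(562) + 0.6(316) = 1890.0 - 786.8 + 189.6 = 1292.8
2. 0.9(1890) - 1.0(562) + 0.5(316) = 1701.0 - 562.0 + 158.0 = 1297.0
3. 1.4(1890) + 1.4(316) = 2646.0 + 442.4 = 3088.4
Combination 1 gives the minimum: 1292.8 plf.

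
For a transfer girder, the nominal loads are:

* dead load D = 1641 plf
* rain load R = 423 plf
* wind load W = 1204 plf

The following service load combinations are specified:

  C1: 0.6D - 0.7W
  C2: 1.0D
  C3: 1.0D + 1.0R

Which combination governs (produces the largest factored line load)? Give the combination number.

Combination 3

C1: 0.6(1641) - 0.7(1204) = 984.6 - 842.8 = 141.8
C2: 1.0(1641) = 1641.0
C3: 1.0(1641) + 1.0(423) = 1641.0 + 423.0 = 2064.0
The largest value is 2064.0 plf from combination 3.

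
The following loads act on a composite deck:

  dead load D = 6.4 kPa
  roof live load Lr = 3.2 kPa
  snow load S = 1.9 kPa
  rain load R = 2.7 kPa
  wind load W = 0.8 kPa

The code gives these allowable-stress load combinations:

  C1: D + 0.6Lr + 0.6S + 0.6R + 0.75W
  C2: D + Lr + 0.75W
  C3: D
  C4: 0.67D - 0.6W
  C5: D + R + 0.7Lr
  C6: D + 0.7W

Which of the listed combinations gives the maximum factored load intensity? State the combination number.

Combination 1

C1: 1.0(6.4) + 0.6(3.2) + 0.6(1.9) + 0.6(2.7) + 0.75(0.8) = 6.40 + 1.92 + 1.14 + 1.62 + 0.60 = 11.68
C2: 1.0(6.4) + 1.0(3.2) + 0.75(0.8) = 6.40 + 3.20 + 0.60 = 10.20
C3: 1.0(6.4) = 6.40
C4: 0.67(6.4) - 0.6(0.8) = 4.29 - 0.48 = 3.81
C5: 1.0(6.4) + 1.0(2.7) + 0.7(3.2) = 6.40 + 2.70 + 2.24 = 11.34
C6: 1.0(6.4) + 0.7(0.8) = 6.40 + 0.56 = 6.96
The largest value is 11.68 kPa from combination 1.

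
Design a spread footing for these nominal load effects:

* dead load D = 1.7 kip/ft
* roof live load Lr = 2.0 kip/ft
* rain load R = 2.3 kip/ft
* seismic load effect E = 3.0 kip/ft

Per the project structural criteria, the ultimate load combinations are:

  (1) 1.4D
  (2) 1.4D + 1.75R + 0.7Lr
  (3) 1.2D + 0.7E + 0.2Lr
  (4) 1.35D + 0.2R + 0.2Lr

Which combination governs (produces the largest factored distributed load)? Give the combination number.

(1) 1.4(1.7) = 2.38
(2) 1.4(1.7) + 1.75(2.3) + 0.7(2.0) = 2.38 + 4.03 + 1.40 = 7.81
(3) 1.2(1.7) + 0.7(3.0) + 0.2(2.0) = 2.04 + 2.10 + 0.40 = 4.54
(4) 1.35(1.7) + 0.2(2.3) + 0.2(2.0) = 2.30 + 0.46 + 0.40 = 3.16
The largest value is 7.81 kip/ft from combination 2.

Combination 2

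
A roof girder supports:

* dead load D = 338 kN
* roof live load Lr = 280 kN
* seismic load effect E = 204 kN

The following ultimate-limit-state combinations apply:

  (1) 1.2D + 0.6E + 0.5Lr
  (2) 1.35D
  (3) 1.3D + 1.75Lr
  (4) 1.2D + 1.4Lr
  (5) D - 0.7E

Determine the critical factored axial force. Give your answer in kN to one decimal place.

929.4 kN

(1) 1.2(338) + 0.6(204) + 0.5(280) = 405.6 + 122.4 + 140.0 = 668.0
(2) 1.35(338) = 456.3
(3) 1.3(338) + 1.75(280) = 439.4 + 490.0 = 929.4
(4) 1.2(338) + 1.4(280) = 405.6 + 392.0 = 797.6
(5) 1.0(338) - 0.7(204) = 338.0 - 142.8 = 195.2
Combination 3 governs: N_u = 929.4 kN.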